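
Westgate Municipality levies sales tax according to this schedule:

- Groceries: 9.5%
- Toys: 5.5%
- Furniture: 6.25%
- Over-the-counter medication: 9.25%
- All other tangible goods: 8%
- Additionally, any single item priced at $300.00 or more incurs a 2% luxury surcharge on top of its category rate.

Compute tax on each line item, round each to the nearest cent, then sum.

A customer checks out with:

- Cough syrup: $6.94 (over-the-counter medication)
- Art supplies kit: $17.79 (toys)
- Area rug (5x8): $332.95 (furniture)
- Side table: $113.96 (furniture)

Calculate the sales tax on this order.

$36.21

Cough syrup $6.94: over-the-counter medication → 9.25% → $0.64
Art supplies kit $17.79: toys → 5.5% → $0.98
Area rug (5x8) $332.95: furniture → 6.25% + 2% surcharge = 8.25% → $27.47
Side table $113.96: furniture → 6.25% → $7.12
Total tax = $0.64 + $0.98 + $27.47 + $7.12 = $36.21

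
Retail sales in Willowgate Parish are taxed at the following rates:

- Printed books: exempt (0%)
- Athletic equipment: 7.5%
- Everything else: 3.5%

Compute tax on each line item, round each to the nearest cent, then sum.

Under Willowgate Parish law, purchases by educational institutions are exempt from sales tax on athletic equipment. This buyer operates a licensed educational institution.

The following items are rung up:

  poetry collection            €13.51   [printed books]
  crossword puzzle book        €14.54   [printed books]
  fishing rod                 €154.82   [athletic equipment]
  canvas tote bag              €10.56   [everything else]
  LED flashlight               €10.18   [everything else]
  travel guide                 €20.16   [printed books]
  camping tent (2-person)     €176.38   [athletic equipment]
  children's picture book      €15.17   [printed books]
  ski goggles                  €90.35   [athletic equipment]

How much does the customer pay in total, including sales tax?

€506.40

Poetry collection €13.51: printed books → 0% → €0.00
Crossword puzzle book €14.54: printed books → 0% → €0.00
Fishing rod €154.82: athletic equipment, buyer-exempt → 0% → €0.00
Canvas tote bag €10.56: everything else → 3.5% → €0.37
LED flashlight €10.18: everything else → 3.5% → €0.36
Travel guide €20.16: printed books → 0% → €0.00
Camping tent (2-person) €176.38: athletic equipment, buyer-exempt → 0% → €0.00
Children's picture book €15.17: printed books → 0% → €0.00
Ski goggles €90.35: athletic equipment, buyer-exempt → 0% → €0.00
Subtotal = €505.67; tax = €0.73; total due = €506.40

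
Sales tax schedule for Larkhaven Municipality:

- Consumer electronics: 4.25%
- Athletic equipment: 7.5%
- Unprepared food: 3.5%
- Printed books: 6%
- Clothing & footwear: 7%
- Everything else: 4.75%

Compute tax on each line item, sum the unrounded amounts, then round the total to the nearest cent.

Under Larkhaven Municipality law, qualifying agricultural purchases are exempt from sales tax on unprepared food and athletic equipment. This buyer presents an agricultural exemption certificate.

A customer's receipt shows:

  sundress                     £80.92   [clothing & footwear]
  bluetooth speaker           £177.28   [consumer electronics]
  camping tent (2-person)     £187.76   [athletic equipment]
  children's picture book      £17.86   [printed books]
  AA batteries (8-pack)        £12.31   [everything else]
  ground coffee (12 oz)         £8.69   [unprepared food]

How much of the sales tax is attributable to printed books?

Children's picture book £17.86: printed books → 6% → £1.0716
Tax on printed books: unrounded sum = £1.0716 → £1.07

£1.07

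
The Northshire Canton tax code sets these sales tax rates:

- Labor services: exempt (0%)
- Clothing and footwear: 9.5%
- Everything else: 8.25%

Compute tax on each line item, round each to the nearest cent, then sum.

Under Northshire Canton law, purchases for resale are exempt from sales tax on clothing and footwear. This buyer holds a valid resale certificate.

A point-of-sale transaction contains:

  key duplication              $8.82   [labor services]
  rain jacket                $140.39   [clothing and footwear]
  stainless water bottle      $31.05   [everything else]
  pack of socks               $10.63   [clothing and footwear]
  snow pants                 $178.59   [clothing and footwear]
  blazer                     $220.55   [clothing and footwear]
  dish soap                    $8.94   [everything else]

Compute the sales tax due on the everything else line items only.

Stainless water bottle $31.05: everything else → 8.25% → $2.56
Dish soap $8.94: everything else → 8.25% → $0.74
Tax on everything else = $2.56 + $0.74 = $3.30

$3.30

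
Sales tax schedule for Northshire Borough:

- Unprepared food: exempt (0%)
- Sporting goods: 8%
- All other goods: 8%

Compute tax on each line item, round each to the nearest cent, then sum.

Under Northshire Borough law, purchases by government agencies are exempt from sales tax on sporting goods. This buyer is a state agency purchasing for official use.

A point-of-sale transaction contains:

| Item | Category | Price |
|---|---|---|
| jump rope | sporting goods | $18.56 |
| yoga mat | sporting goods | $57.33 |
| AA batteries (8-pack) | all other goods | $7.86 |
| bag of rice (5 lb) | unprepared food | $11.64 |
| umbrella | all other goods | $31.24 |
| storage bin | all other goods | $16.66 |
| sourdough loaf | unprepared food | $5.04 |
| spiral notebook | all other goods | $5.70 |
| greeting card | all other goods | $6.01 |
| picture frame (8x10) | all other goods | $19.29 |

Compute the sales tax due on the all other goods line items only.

AA batteries (8-pack) $7.86: all other goods → 8% → $0.63
Umbrella $31.24: all other goods → 8% → $2.50
Storage bin $16.66: all other goods → 8% → $1.33
Spiral notebook $5.70: all other goods → 8% → $0.46
Greeting card $6.01: all other goods → 8% → $0.48
Picture frame (8x10) $19.29: all other goods → 8% → $1.54
Tax on all other goods = $0.63 + $2.50 + $1.33 + $0.46 + $0.48 + $1.54 = $6.94

$6.94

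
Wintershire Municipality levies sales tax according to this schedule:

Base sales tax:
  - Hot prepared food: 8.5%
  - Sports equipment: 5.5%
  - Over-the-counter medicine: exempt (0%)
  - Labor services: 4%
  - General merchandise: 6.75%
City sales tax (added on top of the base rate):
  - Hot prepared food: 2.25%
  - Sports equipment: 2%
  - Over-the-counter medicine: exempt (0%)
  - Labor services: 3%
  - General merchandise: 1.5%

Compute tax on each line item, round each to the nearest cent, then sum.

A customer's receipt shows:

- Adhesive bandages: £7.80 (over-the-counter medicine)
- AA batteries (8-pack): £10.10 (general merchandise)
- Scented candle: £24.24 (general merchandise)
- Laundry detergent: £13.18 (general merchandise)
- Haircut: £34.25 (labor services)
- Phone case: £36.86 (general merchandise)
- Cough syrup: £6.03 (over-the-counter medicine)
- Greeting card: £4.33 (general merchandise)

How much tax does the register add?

£9.72

Adhesive bandages £7.80: over-the-counter medicine → 0% + 0% city = 0% → £0.00
AA batteries (8-pack) £10.10: general merchandise → 6.75% + 1.5% city = 8.25% → £0.83
Scented candle £24.24: general merchandise → 6.75% + 1.5% city = 8.25% → £2.00
Laundry detergent £13.18: general merchandise → 6.75% + 1.5% city = 8.25% → £1.09
Haircut £34.25: labor services → 4% + 3% city = 7% → £2.40
Phone case £36.86: general merchandise → 6.75% + 1.5% city = 8.25% → £3.04
Cough syrup £6.03: over-the-counter medicine → 0% + 0% city = 0% → £0.00
Greeting card £4.33: general merchandise → 6.75% + 1.5% city = 8.25% → £0.36
Total tax = £0.83 + £2.00 + £1.09 + £2.40 + £3.04 + £0.36 = £9.72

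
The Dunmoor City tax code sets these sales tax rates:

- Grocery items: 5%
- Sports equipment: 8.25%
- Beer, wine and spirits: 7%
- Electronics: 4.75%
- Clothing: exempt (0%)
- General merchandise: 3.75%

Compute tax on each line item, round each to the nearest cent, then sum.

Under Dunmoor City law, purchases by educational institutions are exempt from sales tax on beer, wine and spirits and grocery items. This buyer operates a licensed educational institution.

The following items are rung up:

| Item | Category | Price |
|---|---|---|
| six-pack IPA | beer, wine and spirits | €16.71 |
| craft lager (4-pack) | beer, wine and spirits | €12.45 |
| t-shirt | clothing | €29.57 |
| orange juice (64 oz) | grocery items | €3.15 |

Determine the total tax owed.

Six-pack IPA €16.71: beer, wine and spirits, buyer-exempt → 0% → €0.00
Craft lager (4-pack) €12.45: beer, wine and spirits, buyer-exempt → 0% → €0.00
T-shirt €29.57: clothing → 0% → €0.00
Orange juice (64 oz) €3.15: grocery items, buyer-exempt → 0% → €0.00
Total tax = €0.00

€0.00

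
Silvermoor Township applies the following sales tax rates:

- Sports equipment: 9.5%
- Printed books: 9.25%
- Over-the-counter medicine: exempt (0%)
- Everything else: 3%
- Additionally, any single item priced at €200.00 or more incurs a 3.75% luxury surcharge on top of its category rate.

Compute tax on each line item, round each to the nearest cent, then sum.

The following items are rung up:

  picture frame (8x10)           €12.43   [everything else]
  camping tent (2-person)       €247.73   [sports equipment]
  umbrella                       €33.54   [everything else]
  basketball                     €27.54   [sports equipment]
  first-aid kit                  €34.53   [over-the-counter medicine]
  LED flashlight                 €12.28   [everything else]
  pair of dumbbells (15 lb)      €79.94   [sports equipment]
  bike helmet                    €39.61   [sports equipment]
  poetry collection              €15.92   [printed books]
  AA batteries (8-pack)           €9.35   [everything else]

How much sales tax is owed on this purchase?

Picture frame (8x10) €12.43: everything else → 3% → €0.37
Camping tent (2-person) €247.73: sports equipment → 9.5% + 3.75% surcharge = 13.25% → €32.82
Umbrella €33.54: everything else → 3% → €1.01
Basketball €27.54: sports equipment → 9.5% → €2.62
First-aid kit €34.53: over-the-counter medicine → 0% → €0.00
LED flashlight €12.28: everything else → 3% → €0.37
Pair of dumbbells (15 lb) €79.94: sports equipment → 9.5% → €7.59
Bike helmet €39.61: sports equipment → 9.5% → €3.76
Poetry collection €15.92: printed books → 9.25% → €1.47
AA batteries (8-pack) €9.35: everything else → 3% → €0.28
Total tax = €0.37 + €32.82 + €1.01 + €2.62 + €0.37 + €7.59 + €3.76 + €1.47 + €0.28 = €50.29

€50.29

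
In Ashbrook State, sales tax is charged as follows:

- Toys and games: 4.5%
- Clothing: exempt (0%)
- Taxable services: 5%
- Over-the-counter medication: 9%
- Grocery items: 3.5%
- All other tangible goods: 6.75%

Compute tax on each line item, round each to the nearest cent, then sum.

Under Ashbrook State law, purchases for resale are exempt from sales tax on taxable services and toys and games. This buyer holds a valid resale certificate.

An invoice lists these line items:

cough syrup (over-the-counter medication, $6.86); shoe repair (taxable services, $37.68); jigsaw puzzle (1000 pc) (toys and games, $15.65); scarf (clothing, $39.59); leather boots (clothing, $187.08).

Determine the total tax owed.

$0.62

Cough syrup $6.86: over-the-counter medication → 9% → $0.62
Shoe repair $37.68: taxable services, buyer-exempt → 0% → $0.00
Jigsaw puzzle (1000 pc) $15.65: toys and games, buyer-exempt → 0% → $0.00
Scarf $39.59: clothing → 0% → $0.00
Leather boots $187.08: clothing → 0% → $0.00
Total tax = $0.62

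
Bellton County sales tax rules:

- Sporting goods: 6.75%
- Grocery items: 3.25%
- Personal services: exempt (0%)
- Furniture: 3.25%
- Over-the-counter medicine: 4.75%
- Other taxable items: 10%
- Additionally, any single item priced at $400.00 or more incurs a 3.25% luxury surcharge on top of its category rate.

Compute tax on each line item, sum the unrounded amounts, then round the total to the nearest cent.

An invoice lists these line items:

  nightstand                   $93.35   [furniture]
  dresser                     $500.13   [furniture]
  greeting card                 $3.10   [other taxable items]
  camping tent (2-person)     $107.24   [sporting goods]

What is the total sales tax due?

$43.09

Nightstand $93.35: furniture → 3.25% → $3.033875
Dresser $500.13: furniture → 3.25% + 3.25% surcharge = 6.5% → $32.50845
Greeting card $3.10: other taxable items → 10% → $0.31
Camping tent (2-person) $107.24: sporting goods → 6.75% → $7.2387
Unrounded tax sum = $43.091025 → $43.09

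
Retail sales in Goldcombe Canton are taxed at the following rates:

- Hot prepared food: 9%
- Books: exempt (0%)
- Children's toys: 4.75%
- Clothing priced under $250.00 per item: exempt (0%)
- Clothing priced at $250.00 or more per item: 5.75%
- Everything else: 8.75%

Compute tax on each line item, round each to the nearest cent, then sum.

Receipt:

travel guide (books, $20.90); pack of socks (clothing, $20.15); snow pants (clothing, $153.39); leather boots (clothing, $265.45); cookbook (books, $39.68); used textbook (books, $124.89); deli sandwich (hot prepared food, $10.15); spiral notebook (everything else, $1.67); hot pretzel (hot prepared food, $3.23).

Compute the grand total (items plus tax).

$656.12

Travel guide $20.90: books → 0% → $0.00
Pack of socks $20.15: clothing, under $250.00 → 0% → $0.00
Snow pants $153.39: clothing, under $250.00 → 0% → $0.00
Leather boots $265.45: clothing, $250.00 or more → 5.75% → $15.26
Cookbook $39.68: books → 0% → $0.00
Used textbook $124.89: books → 0% → $0.00
Deli sandwich $10.15: hot prepared food → 9% → $0.91
Spiral notebook $1.67: everything else → 8.75% → $0.15
Hot pretzel $3.23: hot prepared food → 9% → $0.29
Subtotal = $639.51; tax = $16.61; total due = $656.12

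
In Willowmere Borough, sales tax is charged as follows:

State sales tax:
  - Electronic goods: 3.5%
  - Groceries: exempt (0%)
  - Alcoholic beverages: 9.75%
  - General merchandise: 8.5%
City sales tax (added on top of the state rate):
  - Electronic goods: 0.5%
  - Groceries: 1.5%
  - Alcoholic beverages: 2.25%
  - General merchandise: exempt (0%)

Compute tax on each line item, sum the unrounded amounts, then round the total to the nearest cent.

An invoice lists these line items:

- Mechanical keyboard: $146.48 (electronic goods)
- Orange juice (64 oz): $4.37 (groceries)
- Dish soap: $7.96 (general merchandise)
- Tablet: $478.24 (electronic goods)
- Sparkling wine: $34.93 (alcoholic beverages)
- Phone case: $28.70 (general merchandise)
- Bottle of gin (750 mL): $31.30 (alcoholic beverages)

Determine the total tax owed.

$36.12

Mechanical keyboard $146.48: electronic goods → 3.5% + 0.5% city = 4% → $5.8592
Orange juice (64 oz) $4.37: groceries → 0% + 1.5% city = 1.5% → $0.06555
Dish soap $7.96: general merchandise → 8.5% + 0% city = 8.5% → $0.6766
Tablet $478.24: electronic goods → 3.5% + 0.5% city = 4% → $19.1296
Sparkling wine $34.93: alcoholic beverages → 9.75% + 2.25% city = 12% → $4.1916
Phone case $28.70: general merchandise → 8.5% + 0% city = 8.5% → $2.4395
Bottle of gin (750 mL) $31.30: alcoholic beverages → 9.75% + 2.25% city = 12% → $3.756
Unrounded tax sum = $36.11805 → $36.12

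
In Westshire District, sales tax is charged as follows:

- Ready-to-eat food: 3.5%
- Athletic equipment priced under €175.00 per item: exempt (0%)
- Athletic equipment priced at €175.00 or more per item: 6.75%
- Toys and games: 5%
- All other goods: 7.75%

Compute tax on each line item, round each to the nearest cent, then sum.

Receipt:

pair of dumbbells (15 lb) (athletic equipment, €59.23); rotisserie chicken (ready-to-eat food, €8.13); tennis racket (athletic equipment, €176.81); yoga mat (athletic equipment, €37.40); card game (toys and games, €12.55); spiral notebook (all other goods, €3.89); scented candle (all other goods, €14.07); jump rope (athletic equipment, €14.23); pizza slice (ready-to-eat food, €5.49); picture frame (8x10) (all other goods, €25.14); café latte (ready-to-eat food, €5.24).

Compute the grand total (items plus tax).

Pair of dumbbells (15 lb) €59.23: athletic equipment, under €175.00 → 0% → €0.00
Rotisserie chicken €8.13: ready-to-eat food → 3.5% → €0.28
Tennis racket €176.81: athletic equipment, €175.00 or more → 6.75% → €11.93
Yoga mat €37.40: athletic equipment, under €175.00 → 0% → €0.00
Card game €12.55: toys and games → 5% → €0.63
Spiral notebook €3.89: all other goods → 7.75% → €0.30
Scented candle €14.07: all other goods → 7.75% → €1.09
Jump rope €14.23: athletic equipment, under €175.00 → 0% → €0.00
Pizza slice €5.49: ready-to-eat food → 3.5% → €0.19
Picture frame (8x10) €25.14: all other goods → 7.75% → €1.95
Café latte €5.24: ready-to-eat food → 3.5% → €0.18
Subtotal = €362.18; tax = €16.55; total due = €378.73

€378.73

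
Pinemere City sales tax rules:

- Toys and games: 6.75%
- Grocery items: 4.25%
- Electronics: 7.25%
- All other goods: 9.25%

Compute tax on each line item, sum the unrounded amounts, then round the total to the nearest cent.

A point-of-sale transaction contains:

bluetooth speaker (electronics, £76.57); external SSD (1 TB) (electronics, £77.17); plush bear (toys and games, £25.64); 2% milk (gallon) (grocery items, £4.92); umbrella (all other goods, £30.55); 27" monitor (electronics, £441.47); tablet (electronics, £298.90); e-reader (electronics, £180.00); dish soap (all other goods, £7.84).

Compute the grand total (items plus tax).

Bluetooth speaker £76.57: electronics → 7.25% → £5.551325
External SSD (1 TB) £77.17: electronics → 7.25% → £5.594825
Plush bear £25.64: toys and games → 6.75% → £1.7307
2% milk (gallon) £4.92: grocery items → 4.25% → £0.2091
Umbrella £30.55: all other goods → 9.25% → £2.825875
27" monitor £441.47: electronics → 7.25% → £32.006575
Tablet £298.90: electronics → 7.25% → £21.67025
E-reader £180.00: electronics → 7.25% → £13.05
Dish soap £7.84: all other goods → 9.25% → £0.7252
Subtotal = £1143.06; unrounded tax = £83.36385 → £83.36; total due = £1226.42

£1226.42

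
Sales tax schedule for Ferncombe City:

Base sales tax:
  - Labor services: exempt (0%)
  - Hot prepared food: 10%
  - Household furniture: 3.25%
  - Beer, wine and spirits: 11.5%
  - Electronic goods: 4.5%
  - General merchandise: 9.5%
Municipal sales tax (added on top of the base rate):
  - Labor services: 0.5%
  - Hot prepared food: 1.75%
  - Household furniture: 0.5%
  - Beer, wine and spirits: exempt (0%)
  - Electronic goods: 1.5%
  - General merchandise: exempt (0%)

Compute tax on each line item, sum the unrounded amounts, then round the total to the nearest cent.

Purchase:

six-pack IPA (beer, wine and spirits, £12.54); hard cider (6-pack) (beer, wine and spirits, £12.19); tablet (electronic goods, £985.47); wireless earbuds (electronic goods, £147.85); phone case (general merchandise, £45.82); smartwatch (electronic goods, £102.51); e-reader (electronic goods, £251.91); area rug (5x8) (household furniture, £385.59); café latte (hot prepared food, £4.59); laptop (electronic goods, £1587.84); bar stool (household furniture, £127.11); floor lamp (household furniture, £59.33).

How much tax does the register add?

Six-pack IPA £12.54: beer, wine and spirits → 11.5% + 0% municipal = 11.5% → £1.4421
Hard cider (6-pack) £12.19: beer, wine and spirits → 11.5% + 0% municipal = 11.5% → £1.40185
Tablet £985.47: electronic goods → 4.5% + 1.5% municipal = 6% → £59.1282
Wireless earbuds £147.85: electronic goods → 4.5% + 1.5% municipal = 6% → £8.871
Phone case £45.82: general merchandise → 9.5% + 0% municipal = 9.5% → £4.3529
Smartwatch £102.51: electronic goods → 4.5% + 1.5% municipal = 6% → £6.1506
E-reader £251.91: electronic goods → 4.5% + 1.5% municipal = 6% → £15.1146
Area rug (5x8) £385.59: household furniture → 3.25% + 0.5% municipal = 3.75% → £14.459625
Café latte £4.59: hot prepared food → 10% + 1.75% municipal = 11.75% → £0.539325
Laptop £1587.84: electronic goods → 4.5% + 1.5% municipal = 6% → £95.2704
Bar stool £127.11: household furniture → 3.25% + 0.5% municipal = 3.75% → £4.766625
Floor lamp £59.33: household furniture → 3.25% + 0.5% municipal = 3.75% → £2.224875
Unrounded tax sum = £213.7221 → £213.72

£213.72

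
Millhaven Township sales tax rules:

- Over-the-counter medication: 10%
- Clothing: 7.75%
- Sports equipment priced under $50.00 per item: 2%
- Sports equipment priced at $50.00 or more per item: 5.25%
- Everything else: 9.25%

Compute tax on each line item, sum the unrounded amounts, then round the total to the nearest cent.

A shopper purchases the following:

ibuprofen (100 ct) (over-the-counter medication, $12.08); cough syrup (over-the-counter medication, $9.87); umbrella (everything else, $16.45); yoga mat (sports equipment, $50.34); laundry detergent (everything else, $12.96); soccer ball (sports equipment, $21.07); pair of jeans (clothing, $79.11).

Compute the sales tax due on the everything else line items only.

$2.72

Umbrella $16.45: everything else → 9.25% → $1.521625
Laundry detergent $12.96: everything else → 9.25% → $1.1988
Tax on everything else: unrounded sum = $2.720425 → $2.72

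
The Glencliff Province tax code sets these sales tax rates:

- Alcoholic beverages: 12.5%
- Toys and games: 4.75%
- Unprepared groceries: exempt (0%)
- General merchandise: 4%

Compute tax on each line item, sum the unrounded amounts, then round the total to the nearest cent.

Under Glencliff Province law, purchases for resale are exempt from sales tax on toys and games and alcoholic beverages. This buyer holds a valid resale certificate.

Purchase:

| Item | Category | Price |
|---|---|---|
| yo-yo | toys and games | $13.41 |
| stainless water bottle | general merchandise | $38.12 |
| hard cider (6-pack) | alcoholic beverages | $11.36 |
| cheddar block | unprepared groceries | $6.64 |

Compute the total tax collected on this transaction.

Yo-yo $13.41: toys and games, buyer-exempt → 0% → $0.00
Stainless water bottle $38.12: general merchandise → 4% → $1.5248
Hard cider (6-pack) $11.36: alcoholic beverages, buyer-exempt → 0% → $0.00
Cheddar block $6.64: unprepared groceries → 0% → $0.00
Unrounded tax sum = $1.5248 → $1.52

$1.52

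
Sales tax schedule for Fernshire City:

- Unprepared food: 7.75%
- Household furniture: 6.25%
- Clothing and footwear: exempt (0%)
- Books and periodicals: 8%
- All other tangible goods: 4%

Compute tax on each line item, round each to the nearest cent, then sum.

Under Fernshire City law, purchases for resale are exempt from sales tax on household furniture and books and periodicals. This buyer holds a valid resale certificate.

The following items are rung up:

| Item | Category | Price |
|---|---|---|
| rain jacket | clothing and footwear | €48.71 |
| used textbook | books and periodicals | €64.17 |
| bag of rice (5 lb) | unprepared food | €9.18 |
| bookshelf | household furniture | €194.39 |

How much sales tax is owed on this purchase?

€0.71

Rain jacket €48.71: clothing and footwear → 0% → €0.00
Used textbook €64.17: books and periodicals, buyer-exempt → 0% → €0.00
Bag of rice (5 lb) €9.18: unprepared food → 7.75% → €0.71
Bookshelf €194.39: household furniture, buyer-exempt → 0% → €0.00
Total tax = €0.71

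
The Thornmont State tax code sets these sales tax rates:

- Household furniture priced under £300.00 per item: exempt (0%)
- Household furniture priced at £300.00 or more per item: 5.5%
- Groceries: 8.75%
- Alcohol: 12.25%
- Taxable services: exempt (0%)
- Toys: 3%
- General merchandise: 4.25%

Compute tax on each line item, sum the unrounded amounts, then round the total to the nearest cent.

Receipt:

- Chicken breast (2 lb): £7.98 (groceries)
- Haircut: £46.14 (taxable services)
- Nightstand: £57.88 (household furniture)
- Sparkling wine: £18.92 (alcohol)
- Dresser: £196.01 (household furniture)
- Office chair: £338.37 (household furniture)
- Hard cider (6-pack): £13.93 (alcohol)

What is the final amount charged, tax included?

Chicken breast (2 lb) £7.98: groceries → 8.75% → £0.69825
Haircut £46.14: taxable services → 0% → £0.00
Nightstand £57.88: household furniture, under £300.00 → 0% → £0.00
Sparkling wine £18.92: alcohol → 12.25% → £2.3177
Dresser £196.01: household furniture, under £300.00 → 0% → £0.00
Office chair £338.37: household furniture, £300.00 or more → 5.5% → £18.61035
Hard cider (6-pack) £13.93: alcohol → 12.25% → £1.706425
Subtotal = £679.23; unrounded tax = £23.332725 → £23.33; total due = £702.56

£702.56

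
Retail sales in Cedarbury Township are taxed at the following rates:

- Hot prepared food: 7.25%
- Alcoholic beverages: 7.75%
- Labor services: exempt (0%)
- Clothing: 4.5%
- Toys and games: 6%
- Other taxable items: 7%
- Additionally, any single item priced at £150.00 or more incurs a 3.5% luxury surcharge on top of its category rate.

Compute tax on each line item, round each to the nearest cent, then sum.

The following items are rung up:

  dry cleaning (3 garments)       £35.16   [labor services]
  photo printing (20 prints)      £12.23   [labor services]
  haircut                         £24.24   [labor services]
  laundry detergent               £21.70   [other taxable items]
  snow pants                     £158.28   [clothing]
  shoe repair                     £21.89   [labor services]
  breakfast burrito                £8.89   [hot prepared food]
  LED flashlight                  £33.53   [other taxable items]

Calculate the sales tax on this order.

£17.17

Dry cleaning (3 garments) £35.16: labor services → 0% → £0.00
Photo printing (20 prints) £12.23: labor services → 0% → £0.00
Haircut £24.24: labor services → 0% → £0.00
Laundry detergent £21.70: other taxable items → 7% → £1.52
Snow pants £158.28: clothing → 4.5% + 3.5% surcharge = 8% → £12.66
Shoe repair £21.89: labor services → 0% → £0.00
Breakfast burrito £8.89: hot prepared food → 7.25% → £0.64
LED flashlight £33.53: other taxable items → 7% → £2.35
Total tax = £1.52 + £12.66 + £0.64 + £2.35 = £17.17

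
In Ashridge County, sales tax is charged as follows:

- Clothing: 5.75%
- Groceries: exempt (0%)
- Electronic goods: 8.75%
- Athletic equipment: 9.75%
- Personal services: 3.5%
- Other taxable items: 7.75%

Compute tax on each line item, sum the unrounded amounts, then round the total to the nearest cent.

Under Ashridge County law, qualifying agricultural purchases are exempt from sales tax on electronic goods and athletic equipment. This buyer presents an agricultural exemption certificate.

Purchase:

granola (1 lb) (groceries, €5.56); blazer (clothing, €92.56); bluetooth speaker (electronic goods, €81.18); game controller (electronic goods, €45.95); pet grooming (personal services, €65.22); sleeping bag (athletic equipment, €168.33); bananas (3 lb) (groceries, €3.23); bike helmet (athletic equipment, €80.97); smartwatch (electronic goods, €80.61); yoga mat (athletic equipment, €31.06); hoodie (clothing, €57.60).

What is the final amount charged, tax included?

€723.19

Granola (1 lb) €5.56: groceries → 0% → €0.00
Blazer €92.56: clothing → 5.75% → €5.3222
Bluetooth speaker €81.18: electronic goods, buyer-exempt → 0% → €0.00
Game controller €45.95: electronic goods, buyer-exempt → 0% → €0.00
Pet grooming €65.22: personal services → 3.5% → €2.2827
Sleeping bag €168.33: athletic equipment, buyer-exempt → 0% → €0.00
Bananas (3 lb) €3.23: groceries → 0% → €0.00
Bike helmet €80.97: athletic equipment, buyer-exempt → 0% → €0.00
Smartwatch €80.61: electronic goods, buyer-exempt → 0% → €0.00
Yoga mat €31.06: athletic equipment, buyer-exempt → 0% → €0.00
Hoodie €57.60: clothing → 5.75% → €3.312
Subtotal = €712.27; unrounded tax = €10.9169 → €10.92; total due = €723.19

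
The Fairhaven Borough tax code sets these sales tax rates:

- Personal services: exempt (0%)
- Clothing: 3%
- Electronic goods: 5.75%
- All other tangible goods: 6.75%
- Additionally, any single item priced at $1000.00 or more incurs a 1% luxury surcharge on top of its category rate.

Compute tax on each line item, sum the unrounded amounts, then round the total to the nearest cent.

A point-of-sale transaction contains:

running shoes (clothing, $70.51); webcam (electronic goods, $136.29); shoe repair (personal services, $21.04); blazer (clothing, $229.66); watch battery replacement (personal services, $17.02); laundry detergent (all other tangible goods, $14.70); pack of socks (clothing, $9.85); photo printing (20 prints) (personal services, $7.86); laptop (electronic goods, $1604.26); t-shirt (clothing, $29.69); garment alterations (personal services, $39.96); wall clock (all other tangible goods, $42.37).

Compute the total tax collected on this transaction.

$130.17

Running shoes $70.51: clothing → 3% → $2.1153
Webcam $136.29: electronic goods → 5.75% → $7.836675
Shoe repair $21.04: personal services → 0% → $0.00
Blazer $229.66: clothing → 3% → $6.8898
Watch battery replacement $17.02: personal services → 0% → $0.00
Laundry detergent $14.70: all other tangible goods → 6.75% → $0.99225
Pack of socks $9.85: clothing → 3% → $0.2955
Photo printing (20 prints) $7.86: personal services → 0% → $0.00
Laptop $1604.26: electronic goods → 5.75% + 1% surcharge = 6.75% → $108.28755
T-shirt $29.69: clothing → 3% → $0.8907
Garment alterations $39.96: personal services → 0% → $0.00
Wall clock $42.37: all other tangible goods → 6.75% → $2.859975
Unrounded tax sum = $130.16775 → $130.17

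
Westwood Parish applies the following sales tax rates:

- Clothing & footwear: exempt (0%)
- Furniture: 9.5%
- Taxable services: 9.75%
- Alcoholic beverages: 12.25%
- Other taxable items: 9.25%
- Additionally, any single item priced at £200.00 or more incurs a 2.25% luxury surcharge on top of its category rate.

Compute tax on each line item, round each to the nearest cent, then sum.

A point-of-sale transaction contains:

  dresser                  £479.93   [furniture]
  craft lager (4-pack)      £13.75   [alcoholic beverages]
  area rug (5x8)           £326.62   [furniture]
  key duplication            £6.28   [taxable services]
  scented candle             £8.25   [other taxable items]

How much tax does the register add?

Dresser £479.93: furniture → 9.5% + 2.25% surcharge = 11.75% → £56.39
Craft lager (4-pack) £13.75: alcoholic beverages → 12.25% → £1.68
Area rug (5x8) £326.62: furniture → 9.5% + 2.25% surcharge = 11.75% → £38.38
Key duplication £6.28: taxable services → 9.75% → £0.61
Scented candle £8.25: other taxable items → 9.25% → £0.76
Total tax = £56.39 + £1.68 + £38.38 + £0.61 + £0.76 = £97.82

£97.82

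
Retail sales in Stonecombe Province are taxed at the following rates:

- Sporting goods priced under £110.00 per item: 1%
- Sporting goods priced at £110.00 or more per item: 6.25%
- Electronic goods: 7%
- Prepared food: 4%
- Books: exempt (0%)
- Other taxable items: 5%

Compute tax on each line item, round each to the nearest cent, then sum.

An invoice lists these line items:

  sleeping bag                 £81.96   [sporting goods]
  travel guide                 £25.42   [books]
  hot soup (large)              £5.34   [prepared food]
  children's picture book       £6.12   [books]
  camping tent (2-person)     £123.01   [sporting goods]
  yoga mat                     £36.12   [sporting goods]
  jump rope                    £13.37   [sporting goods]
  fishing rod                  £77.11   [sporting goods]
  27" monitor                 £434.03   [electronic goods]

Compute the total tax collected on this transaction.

£40.36

Sleeping bag £81.96: sporting goods, under £110.00 → 1% → £0.82
Travel guide £25.42: books → 0% → £0.00
Hot soup (large) £5.34: prepared food → 4% → £0.21
Children's picture book £6.12: books → 0% → £0.00
Camping tent (2-person) £123.01: sporting goods, £110.00 or more → 6.25% → £7.69
Yoga mat £36.12: sporting goods, under £110.00 → 1% → £0.36
Jump rope £13.37: sporting goods, under £110.00 → 1% → £0.13
Fishing rod £77.11: sporting goods, under £110.00 → 1% → £0.77
27" monitor £434.03: electronic goods → 7% → £30.38
Total tax = £0.82 + £0.21 + £7.69 + £0.36 + £0.13 + £0.77 + £30.38 = £40.36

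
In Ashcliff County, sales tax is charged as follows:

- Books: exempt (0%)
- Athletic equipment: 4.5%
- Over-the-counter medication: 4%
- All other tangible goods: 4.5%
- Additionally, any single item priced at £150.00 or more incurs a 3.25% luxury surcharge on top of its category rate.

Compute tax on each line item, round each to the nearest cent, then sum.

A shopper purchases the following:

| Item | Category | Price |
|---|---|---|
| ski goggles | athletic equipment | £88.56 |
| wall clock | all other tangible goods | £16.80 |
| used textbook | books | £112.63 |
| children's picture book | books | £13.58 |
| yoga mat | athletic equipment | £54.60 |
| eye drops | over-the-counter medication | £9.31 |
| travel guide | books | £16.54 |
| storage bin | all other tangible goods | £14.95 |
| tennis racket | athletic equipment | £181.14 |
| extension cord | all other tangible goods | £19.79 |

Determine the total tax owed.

£23.18

Ski goggles £88.56: athletic equipment → 4.5% → £3.99
Wall clock £16.80: all other tangible goods → 4.5% → £0.76
Used textbook £112.63: books → 0% → £0.00
Children's picture book £13.58: books → 0% → £0.00
Yoga mat £54.60: athletic equipment → 4.5% → £2.46
Eye drops £9.31: over-the-counter medication → 4% → £0.37
Travel guide £16.54: books → 0% → £0.00
Storage bin £14.95: all other tangible goods → 4.5% → £0.67
Tennis racket £181.14: athletic equipment → 4.5% + 3.25% surcharge = 7.75% → £14.04
Extension cord £19.79: all other tangible goods → 4.5% → £0.89
Total tax = £3.99 + £0.76 + £2.46 + £0.37 + £0.67 + £14.04 + £0.89 = £23.18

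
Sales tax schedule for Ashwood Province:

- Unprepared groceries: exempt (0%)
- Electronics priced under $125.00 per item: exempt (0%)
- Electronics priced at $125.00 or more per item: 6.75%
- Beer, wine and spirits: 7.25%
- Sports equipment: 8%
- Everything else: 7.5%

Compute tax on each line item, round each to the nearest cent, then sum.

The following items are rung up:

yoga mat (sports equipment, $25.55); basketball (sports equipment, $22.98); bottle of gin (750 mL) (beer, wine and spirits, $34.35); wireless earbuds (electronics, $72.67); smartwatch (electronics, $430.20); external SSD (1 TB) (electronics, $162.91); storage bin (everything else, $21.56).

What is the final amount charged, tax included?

Yoga mat $25.55: sports equipment → 8% → $2.04
Basketball $22.98: sports equipment → 8% → $1.84
Bottle of gin (750 mL) $34.35: beer, wine and spirits → 7.25% → $2.49
Wireless earbuds $72.67: electronics, under $125.00 → 0% → $0.00
Smartwatch $430.20: electronics, $125.00 or more → 6.75% → $29.04
External SSD (1 TB) $162.91: electronics, $125.00 or more → 6.75% → $11.00
Storage bin $21.56: everything else → 7.5% → $1.62
Subtotal = $770.22; tax = $48.03; total due = $818.25

$818.25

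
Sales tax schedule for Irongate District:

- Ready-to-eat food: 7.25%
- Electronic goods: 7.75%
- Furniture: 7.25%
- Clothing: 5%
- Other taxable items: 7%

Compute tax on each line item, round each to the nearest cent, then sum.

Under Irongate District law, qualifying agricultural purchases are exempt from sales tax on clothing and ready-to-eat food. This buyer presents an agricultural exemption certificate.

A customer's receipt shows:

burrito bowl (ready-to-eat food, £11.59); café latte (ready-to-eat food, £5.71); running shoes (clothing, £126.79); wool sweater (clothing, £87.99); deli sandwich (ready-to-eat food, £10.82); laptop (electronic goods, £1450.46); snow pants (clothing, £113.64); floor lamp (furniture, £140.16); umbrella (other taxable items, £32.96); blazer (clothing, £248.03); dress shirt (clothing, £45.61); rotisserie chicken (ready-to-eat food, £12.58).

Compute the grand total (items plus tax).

£2411.22

Burrito bowl £11.59: ready-to-eat food, buyer-exempt → 0% → £0.00
Café latte £5.71: ready-to-eat food, buyer-exempt → 0% → £0.00
Running shoes £126.79: clothing, buyer-exempt → 0% → £0.00
Wool sweater £87.99: clothing, buyer-exempt → 0% → £0.00
Deli sandwich £10.82: ready-to-eat food, buyer-exempt → 0% → £0.00
Laptop £1450.46: electronic goods → 7.75% → £112.41
Snow pants £113.64: clothing, buyer-exempt → 0% → £0.00
Floor lamp £140.16: furniture → 7.25% → £10.16
Umbrella £32.96: other taxable items → 7% → £2.31
Blazer £248.03: clothing, buyer-exempt → 0% → £0.00
Dress shirt £45.61: clothing, buyer-exempt → 0% → £0.00
Rotisserie chicken £12.58: ready-to-eat food, buyer-exempt → 0% → £0.00
Subtotal = £2286.34; tax = £124.88; total due = £2411.22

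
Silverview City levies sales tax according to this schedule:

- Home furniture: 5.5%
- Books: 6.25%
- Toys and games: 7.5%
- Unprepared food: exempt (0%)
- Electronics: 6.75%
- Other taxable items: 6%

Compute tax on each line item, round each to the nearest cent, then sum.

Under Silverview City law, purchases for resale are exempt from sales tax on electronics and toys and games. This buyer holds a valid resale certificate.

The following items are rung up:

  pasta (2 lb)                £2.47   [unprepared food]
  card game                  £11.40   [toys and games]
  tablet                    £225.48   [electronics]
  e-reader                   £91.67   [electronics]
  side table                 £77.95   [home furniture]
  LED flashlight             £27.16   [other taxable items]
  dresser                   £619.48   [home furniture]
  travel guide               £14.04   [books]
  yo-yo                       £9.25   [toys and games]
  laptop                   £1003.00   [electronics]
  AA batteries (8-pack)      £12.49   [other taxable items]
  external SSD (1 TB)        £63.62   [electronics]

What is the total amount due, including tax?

£2199.63

Pasta (2 lb) £2.47: unprepared food → 0% → £0.00
Card game £11.40: toys and games, buyer-exempt → 0% → £0.00
Tablet £225.48: electronics, buyer-exempt → 0% → £0.00
E-reader £91.67: electronics, buyer-exempt → 0% → £0.00
Side table £77.95: home furniture → 5.5% → £4.29
LED flashlight £27.16: other taxable items → 6% → £1.63
Dresser £619.48: home furniture → 5.5% → £34.07
Travel guide £14.04: books → 6.25% → £0.88
Yo-yo £9.25: toys and games, buyer-exempt → 0% → £0.00
Laptop £1003.00: electronics, buyer-exempt → 0% → £0.00
AA batteries (8-pack) £12.49: other taxable items → 6% → £0.75
External SSD (1 TB) £63.62: electronics, buyer-exempt → 0% → £0.00
Subtotal = £2158.01; tax = £41.62; total due = £2199.63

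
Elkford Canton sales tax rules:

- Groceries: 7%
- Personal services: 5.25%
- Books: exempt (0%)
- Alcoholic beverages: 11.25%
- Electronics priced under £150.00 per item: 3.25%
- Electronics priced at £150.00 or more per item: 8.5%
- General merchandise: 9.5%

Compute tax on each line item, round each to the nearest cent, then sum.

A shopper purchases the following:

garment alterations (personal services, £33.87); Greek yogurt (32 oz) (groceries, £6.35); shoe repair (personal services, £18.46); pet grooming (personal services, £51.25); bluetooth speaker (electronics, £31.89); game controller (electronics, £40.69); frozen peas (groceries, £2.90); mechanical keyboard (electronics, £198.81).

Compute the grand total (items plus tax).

£409.56

Garment alterations £33.87: personal services → 5.25% → £1.78
Greek yogurt (32 oz) £6.35: groceries → 7% → £0.44
Shoe repair £18.46: personal services → 5.25% → £0.97
Pet grooming £51.25: personal services → 5.25% → £2.69
Bluetooth speaker £31.89: electronics, under £150.00 → 3.25% → £1.04
Game controller £40.69: electronics, under £150.00 → 3.25% → £1.32
Frozen peas £2.90: groceries → 7% → £0.20
Mechanical keyboard £198.81: electronics, £150.00 or more → 8.5% → £16.90
Subtotal = £384.22; tax = £25.34; total due = £409.56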